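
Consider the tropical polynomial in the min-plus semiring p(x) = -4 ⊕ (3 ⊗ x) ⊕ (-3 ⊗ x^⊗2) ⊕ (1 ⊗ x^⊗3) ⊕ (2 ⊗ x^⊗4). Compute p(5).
p(5) = -4

A tropical monomial a ⊗ x^⊗i evaluates to a + i · x. Evaluating each term at x = 5:
  Term 0 contributes -4 + 0 · 5 = -4
  Term 1 contributes 3 + 1 · 5 = 8
  Term 2 contributes -3 + 2 · 5 = 7
  Term 3 contributes 1 + 3 · 5 = 16
  Term 4 contributes 2 + 4 · 5 = 22
p(5) = ⊕ of these = min[-4, 8, 7, 16, 22] = -4.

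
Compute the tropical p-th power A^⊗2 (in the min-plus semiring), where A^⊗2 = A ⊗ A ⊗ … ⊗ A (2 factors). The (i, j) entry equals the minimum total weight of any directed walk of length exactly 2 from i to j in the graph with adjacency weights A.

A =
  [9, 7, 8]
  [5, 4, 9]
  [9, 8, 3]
A^⊗2 =
  [12, 11, 11]
  [9, 8, 12]
  [12, 11, 6]

Each entry (A^⊗2)_ij equals the minimum over all length-2 walks i = v_0 → v_1 → … → v_2 = j of Σ_t A[v_t][v_{t+1}]. For example, for (i, j) = (0, 2) we minimise over 3 possible intermediate vertex sequences; the minimum is 11, attained along the walk 0 → 2 → 2.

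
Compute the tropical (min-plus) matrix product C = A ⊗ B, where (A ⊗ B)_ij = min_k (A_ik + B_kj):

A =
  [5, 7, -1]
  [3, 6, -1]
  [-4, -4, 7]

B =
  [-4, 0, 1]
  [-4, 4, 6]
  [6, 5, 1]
A ⊗ B =
  [1, 4, 0]
  [-1, 3, 0]
  [-8, -4, -3]

Apply the min-plus product entry-by-entry:
  C[0][0] = min over k of (A[0][0] + B[0][0] = 5 + -4 = 1, A[0][1] + B[1][0] = 7 + -4 = 3, A[0][2] + B[2][0] = -1 + 6 = 5) = 1 (attained at k = 0)
  C[0][1] = min over k of (A[0][0] + B[0][1] = 5 + 0 = 5, A[0][1] + B[1][1] = 7 + 4 = 11, A[0][2] + B[2][1] = -1 + 5 = 4) = 4 (attained at k = 2)
  C[0][2] = min over k of (A[0][0] + B[0][2] = 5 + 1 = 6, A[0][1] + B[1][2] = 7 + 6 = 13, A[0][2] + B[2][2] = -1 + 1 = 0) = 0 (attained at k = 2)
  C[1][0] = min over k of (A[1][0] + B[0][0] = 3 + -4 = -1, A[1][1] + B[1][0] = 6 + -4 = 2, A[1][2] + B[2][0] = -1 + 6 = 5) = -1 (attained at k = 0)
  C[1][1] = min over k of (A[1][0] + B[0][1] = 3 + 0 = 3, A[1][1] + B[1][1] = 6 + 4 = 10, A[1][2] + B[2][1] = -1 + 5 = 4) = 3 (attained at k = 0)
  C[1][2] = min over k of (A[1][0] + B[0][2] = 3 + 1 = 4, A[1][1] + B[1][2] = 6 + 6 = 12, A[1][2] + B[2][2] = -1 + 1 = 0) = 0 (attained at k = 2)
  C[2][0] = min over k of (A[2][0] + B[0][0] = -4 + -4 = -8, A[2][1] + B[1][0] = -4 + -4 = -8, A[2][2] + B[2][0] = 7 + 6 = 13) = -8 (attained at k = 0)
  C[2][1] = min over k of (A[2][0] + B[0][1] = -4 + 0 = -4, A[2][1] + B[1][1] = -4 + 4 = 0, A[2][2] + B[2][1] = 7 + 5 = 12) = -4 (attained at k = 0)
  C[2][2] = min over k of (A[2][0] + B[0][2] = -4 + 1 = -3, A[2][1] + B[1][2] = -4 + 6 = 2, A[2][2] + B[2][2] = 7 + 1 = 8) = -3 (attained at k = 0)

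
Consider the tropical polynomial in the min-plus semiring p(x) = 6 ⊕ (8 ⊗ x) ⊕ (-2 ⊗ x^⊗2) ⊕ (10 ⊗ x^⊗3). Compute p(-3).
p(-3) = -8

A tropical monomial a ⊗ x^⊗i evaluates to a + i · x. Evaluating each term at x = -3:
  Term 0 contributes 6 + 0 · -3 = 6
  Term 1 contributes 8 + 1 · -3 = 5
  Term 2 contributes -2 + 2 · -3 = -8
  Term 3 contributes 10 + 3 · -3 = 1
p(-3) = ⊕ of these = min[6, 5, -8, 1] = -8.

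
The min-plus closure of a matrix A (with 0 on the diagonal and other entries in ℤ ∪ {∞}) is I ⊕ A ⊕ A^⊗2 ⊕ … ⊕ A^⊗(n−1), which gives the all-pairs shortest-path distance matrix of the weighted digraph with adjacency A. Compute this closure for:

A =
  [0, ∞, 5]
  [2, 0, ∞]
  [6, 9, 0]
Closure =
  [0, 14, 5]
  [2, 0, 7]
  [6, 9, 0]

This is the Floyd-Warshall all-pairs shortest-path computation. For each intermediate vertex k = 0, 1, …, 2, update dist[i][j] ← min(dist[i][j], dist[i][k] + dist[k][j]). The final matrix gives, for each (i, j), the minimum total weight of any directed path from i to j (possibly empty when i = j).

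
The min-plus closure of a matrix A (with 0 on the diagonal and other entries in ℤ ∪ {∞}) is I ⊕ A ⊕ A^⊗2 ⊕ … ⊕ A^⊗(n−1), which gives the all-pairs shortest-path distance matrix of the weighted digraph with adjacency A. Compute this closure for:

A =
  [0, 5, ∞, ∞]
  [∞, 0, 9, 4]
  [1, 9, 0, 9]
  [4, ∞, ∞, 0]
Closure =
  [0, 5, 14, 9]
  [8, 0, 9, 4]
  [1, 6, 0, 9]
  [4, 9, 18, 0]

This is the Floyd-Warshall all-pairs shortest-path computation. For each intermediate vertex k = 0, 1, …, 3, update dist[i][j] ← min(dist[i][j], dist[i][k] + dist[k][j]). The final matrix gives, for each (i, j), the minimum total weight of any directed path from i to j (possibly empty when i = j).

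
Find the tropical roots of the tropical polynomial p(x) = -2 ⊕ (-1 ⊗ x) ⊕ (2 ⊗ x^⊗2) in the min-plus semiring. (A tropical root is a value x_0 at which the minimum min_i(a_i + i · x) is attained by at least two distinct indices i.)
Roots: {-3, -1}

Each tropical root is a break point of the lower envelope of the lines y = a_i + i · x (there are 3 lines, with slopes 0, 1, ..., 2). Only the lines that attain the minimum somewhere contribute to roots; other lines are dominated. Here the surviving (envelope) indices are i = 2, i = 1, i = 0.
Intersections between consecutive envelope lines give the roots: for adjacent envelope indices i < j the intersection is x = (a_i − a_j) / (j − i). Reading off the sorted break points: {-3, -1}.
Verification: at each break x_0, at least two indices attain the minimum of min_i(a_i + i · x_0).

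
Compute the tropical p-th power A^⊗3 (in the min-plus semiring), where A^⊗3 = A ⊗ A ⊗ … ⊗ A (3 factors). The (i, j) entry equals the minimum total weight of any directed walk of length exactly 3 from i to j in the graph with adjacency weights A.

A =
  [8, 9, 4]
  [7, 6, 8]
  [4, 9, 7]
A^⊗3 =
  [15, 17, 12]
  [15, 18, 16]
  [12, 17, 15]

Each entry (A^⊗3)_ij equals the minimum over all length-3 walks i = v_0 → v_1 → … → v_3 = j of Σ_t A[v_t][v_{t+1}]. For example, for (i, j) = (0, 2) we minimise over 9 possible intermediate vertex sequences; the minimum is 12, attained along the walk 0 → 2 → 0 → 2.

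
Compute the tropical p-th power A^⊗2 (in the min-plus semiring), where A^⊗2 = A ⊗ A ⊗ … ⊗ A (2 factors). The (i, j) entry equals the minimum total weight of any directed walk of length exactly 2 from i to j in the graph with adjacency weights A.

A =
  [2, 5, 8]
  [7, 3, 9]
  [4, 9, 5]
A^⊗2 =
  [4, 7, 10]
  [9, 6, 12]
  [6, 9, 10]

Each entry (A^⊗2)_ij equals the minimum over all length-2 walks i = v_0 → v_1 → … → v_2 = j of Σ_t A[v_t][v_{t+1}]. For example, for (i, j) = (0, 2) we minimise over 3 possible intermediate vertex sequences; the minimum is 10, attained along the walk 0 → 0 → 2.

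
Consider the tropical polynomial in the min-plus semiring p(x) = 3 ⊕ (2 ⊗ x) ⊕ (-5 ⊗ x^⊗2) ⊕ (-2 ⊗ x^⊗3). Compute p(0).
p(0) = -5

A tropical monomial a ⊗ x^⊗i evaluates to a + i · x. Evaluating each term at x = 0:
  Term 0 contributes 3 + 0 · 0 = 3
  Term 1 contributes 2 + 1 · 0 = 2
  Term 2 contributes -5 + 2 · 0 = -5
  Term 3 contributes -2 + 3 · 0 = -2
p(0) = ⊕ of these = min[3, 2, -5, -2] = -5.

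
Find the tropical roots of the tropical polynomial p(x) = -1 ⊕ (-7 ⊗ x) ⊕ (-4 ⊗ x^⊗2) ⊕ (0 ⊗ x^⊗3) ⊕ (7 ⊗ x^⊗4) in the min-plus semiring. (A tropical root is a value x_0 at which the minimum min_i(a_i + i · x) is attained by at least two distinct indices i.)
Roots: {-7, -4, -3, 6}

Each tropical root is a break point of the lower envelope of the lines y = a_i + i · x (there are 5 lines, with slopes 0, 1, ..., 4). Only the lines that attain the minimum somewhere contribute to roots; other lines are dominated. Here the surviving (envelope) indices are i = 4, i = 3, i = 2, i = 1, i = 0.
Intersections between consecutive envelope lines give the roots: for adjacent envelope indices i < j the intersection is x = (a_i − a_j) / (j − i). Reading off the sorted break points: {-7, -4, -3, 6}.
Verification: at each break x_0, at least two indices attain the minimum of min_i(a_i + i · x_0).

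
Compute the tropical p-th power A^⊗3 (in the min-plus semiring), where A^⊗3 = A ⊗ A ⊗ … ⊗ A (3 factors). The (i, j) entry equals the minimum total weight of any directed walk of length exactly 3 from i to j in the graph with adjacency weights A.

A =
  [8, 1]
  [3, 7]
A^⊗3 =
  [11, 5]
  [7, 11]

Each entry (A^⊗3)_ij equals the minimum over all length-3 walks i = v_0 → v_1 → … → v_3 = j of Σ_t A[v_t][v_{t+1}]. For example, for (i, j) = (0, 1) we minimise over 4 possible intermediate vertex sequences; the minimum is 5, attained along the walk 0 → 1 → 0 → 1.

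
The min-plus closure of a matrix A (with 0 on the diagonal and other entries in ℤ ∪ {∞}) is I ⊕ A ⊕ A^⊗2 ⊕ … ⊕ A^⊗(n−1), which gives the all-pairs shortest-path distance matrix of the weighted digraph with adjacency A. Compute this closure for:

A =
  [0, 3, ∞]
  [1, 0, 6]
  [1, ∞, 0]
Closure =
  [0, 3, 9]
  [1, 0, 6]
  [1, 4, 0]

This is the Floyd-Warshall all-pairs shortest-path computation. For each intermediate vertex k = 0, 1, …, 2, update dist[i][j] ← min(dist[i][j], dist[i][k] + dist[k][j]). The final matrix gives, for each (i, j), the minimum total weight of any directed path from i to j (possibly empty when i = j).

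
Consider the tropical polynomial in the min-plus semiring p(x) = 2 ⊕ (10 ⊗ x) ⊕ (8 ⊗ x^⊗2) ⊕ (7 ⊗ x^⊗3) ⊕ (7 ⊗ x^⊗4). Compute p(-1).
p(-1) = 2

A tropical monomial a ⊗ x^⊗i evaluates to a + i · x. Evaluating each term at x = -1:
  Term 0 contributes 2 + 0 · -1 = 2
  Term 1 contributes 10 + 1 · -1 = 9
  Term 2 contributes 8 + 2 · -1 = 6
  Term 3 contributes 7 + 3 · -1 = 4
  Term 4 contributes 7 + 4 · -1 = 3
p(-1) = ⊕ of these = min[2, 9, 6, 4, 3] = 2.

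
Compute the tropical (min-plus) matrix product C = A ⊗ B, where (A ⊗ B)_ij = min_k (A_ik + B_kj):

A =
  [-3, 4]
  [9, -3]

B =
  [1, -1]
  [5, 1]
A ⊗ B =
  [-2, -4]
  [2, -2]

Apply the min-plus product entry-by-entry:
  C[0][0] = min over k of (A[0][0] + B[0][0] = -3 + 1 = -2, A[0][1] + B[1][0] = 4 + 5 = 9) = -2 (attained at k = 0)
  C[0][1] = min over k of (A[0][0] + B[0][1] = -3 + -1 = -4, A[0][1] + B[1][1] = 4 + 1 = 5) = -4 (attained at k = 0)
  C[1][0] = min over k of (A[1][0] + B[0][0] = 9 + 1 = 10, A[1][1] + B[1][0] = -3 + 5 = 2) = 2 (attained at k = 1)
  C[1][1] = min over k of (A[1][0] + B[0][1] = 9 + -1 = 8, A[1][1] + B[1][1] = -3 + 1 = -2) = -2 (attained at k = 1)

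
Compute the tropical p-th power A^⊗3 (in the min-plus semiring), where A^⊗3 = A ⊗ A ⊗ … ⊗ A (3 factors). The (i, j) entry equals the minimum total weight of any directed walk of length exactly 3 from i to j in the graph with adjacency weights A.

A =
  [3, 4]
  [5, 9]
A^⊗3 =
  [9, 10]
  [11, 12]

Each entry (A^⊗3)_ij equals the minimum over all length-3 walks i = v_0 → v_1 → … → v_3 = j of Σ_t A[v_t][v_{t+1}]. For example, for (i, j) = (0, 1) we minimise over 4 possible intermediate vertex sequences; the minimum is 10, attained along the walk 0 → 0 → 0 → 1.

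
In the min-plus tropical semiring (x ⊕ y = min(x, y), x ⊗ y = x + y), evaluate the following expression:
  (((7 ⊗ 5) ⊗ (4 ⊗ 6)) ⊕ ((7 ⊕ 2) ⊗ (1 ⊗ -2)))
(((7 ⊗ 5) ⊗ (4 ⊗ 6)) ⊕ ((7 ⊕ 2) ⊗ (1 ⊗ -2))) = 1

Expand innermost to outermost. Recall ⊕ takes the minimum of its arguments and ⊗ takes their sum. Working out the expression (((7 ⊗ 5) ⊗ (4 ⊗ 6)) ⊕ ((7 ⊕ 2) ⊗ (1 ⊗ -2))) gives 1.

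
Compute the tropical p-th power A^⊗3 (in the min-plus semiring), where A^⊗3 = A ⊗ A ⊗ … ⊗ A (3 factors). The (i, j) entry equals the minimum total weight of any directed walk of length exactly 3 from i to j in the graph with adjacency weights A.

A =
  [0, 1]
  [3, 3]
A^⊗3 =
  [0, 1]
  [3, 4]

Each entry (A^⊗3)_ij equals the minimum over all length-3 walks i = v_0 → v_1 → … → v_3 = j of Σ_t A[v_t][v_{t+1}]. For example, for (i, j) = (0, 1) we minimise over 4 possible intermediate vertex sequences; the minimum is 1, attained along the walk 0 → 0 → 0 → 1.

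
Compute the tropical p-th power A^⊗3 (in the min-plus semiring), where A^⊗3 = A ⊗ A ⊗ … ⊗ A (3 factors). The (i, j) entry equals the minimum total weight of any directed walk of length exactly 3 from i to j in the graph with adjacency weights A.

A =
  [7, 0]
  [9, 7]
A^⊗3 =
  [16, 9]
  [18, 16]

Each entry (A^⊗3)_ij equals the minimum over all length-3 walks i = v_0 → v_1 → … → v_3 = j of Σ_t A[v_t][v_{t+1}]. For example, for (i, j) = (0, 1) we minimise over 4 possible intermediate vertex sequences; the minimum is 9, attained along the walk 0 → 1 → 0 → 1.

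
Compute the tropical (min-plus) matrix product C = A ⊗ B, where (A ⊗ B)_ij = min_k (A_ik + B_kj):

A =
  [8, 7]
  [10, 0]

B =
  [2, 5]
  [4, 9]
A ⊗ B =
  [10, 13]
  [4, 9]

Apply the min-plus product entry-by-entry:
  C[0][0] = min over k of (A[0][0] + B[0][0] = 8 + 2 = 10, A[0][1] + B[1][0] = 7 + 4 = 11) = 10 (attained at k = 0)
  C[0][1] = min over k of (A[0][0] + B[0][1] = 8 + 5 = 13, A[0][1] + B[1][1] = 7 + 9 = 16) = 13 (attained at k = 0)
  C[1][0] = min over k of (A[1][0] + B[0][0] = 10 + 2 = 12, A[1][1] + B[1][0] = 0 + 4 = 4) = 4 (attained at k = 1)
  C[1][1] = min over k of (A[1][0] + B[0][1] = 10 + 5 = 15, A[1][1] + B[1][1] = 0 + 9 = 9) = 9 (attained at k = 1)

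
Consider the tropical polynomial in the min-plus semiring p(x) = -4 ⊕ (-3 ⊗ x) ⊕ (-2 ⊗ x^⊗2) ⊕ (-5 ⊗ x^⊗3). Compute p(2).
p(2) = -4

A tropical monomial a ⊗ x^⊗i evaluates to a + i · x. Evaluating each term at x = 2:
  Term 0 contributes -4 + 0 · 2 = -4
  Term 1 contributes -3 + 1 · 2 = -1
  Term 2 contributes -2 + 2 · 2 = 2
  Term 3 contributes -5 + 3 · 2 = 1
p(2) = ⊕ of these = min[-4, -1, 2, 1] = -4.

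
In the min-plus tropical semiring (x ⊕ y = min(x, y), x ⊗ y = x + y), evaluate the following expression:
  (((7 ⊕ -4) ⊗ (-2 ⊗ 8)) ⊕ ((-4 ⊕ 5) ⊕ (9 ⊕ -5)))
(((7 ⊕ -4) ⊗ (-2 ⊗ 8)) ⊕ ((-4 ⊕ 5) ⊕ (9 ⊕ -5))) = -5

Expand innermost to outermost. Recall ⊕ takes the minimum of its arguments and ⊗ takes their sum. Working out the expression (((7 ⊕ -4) ⊗ (-2 ⊗ 8)) ⊕ ((-4 ⊕ 5) ⊕ (9 ⊕ -5))) gives -5.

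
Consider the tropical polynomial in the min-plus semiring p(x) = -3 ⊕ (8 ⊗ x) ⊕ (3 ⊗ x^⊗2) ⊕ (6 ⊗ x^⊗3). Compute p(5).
p(5) = -3

A tropical monomial a ⊗ x^⊗i evaluates to a + i · x. Evaluating each term at x = 5:
  Term 0 contributes -3 + 0 · 5 = -3
  Term 1 contributes 8 + 1 · 5 = 13
  Term 2 contributes 3 + 2 · 5 = 13
  Term 3 contributes 6 + 3 · 5 = 21
p(5) = ⊕ of these = min[-3, 13, 13, 21] = -3.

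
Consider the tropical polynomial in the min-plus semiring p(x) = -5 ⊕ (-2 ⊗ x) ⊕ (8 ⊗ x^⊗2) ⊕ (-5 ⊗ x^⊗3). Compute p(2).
p(2) = -5

A tropical monomial a ⊗ x^⊗i evaluates to a + i · x. Evaluating each term at x = 2:
  Term 0 contributes -5 + 0 · 2 = -5
  Term 1 contributes -2 + 1 · 2 = 0
  Term 2 contributes 8 + 2 · 2 = 12
  Term 3 contributes -5 + 3 · 2 = 1
p(2) = ⊕ of these = min[-5, 0, 12, 1] = -5.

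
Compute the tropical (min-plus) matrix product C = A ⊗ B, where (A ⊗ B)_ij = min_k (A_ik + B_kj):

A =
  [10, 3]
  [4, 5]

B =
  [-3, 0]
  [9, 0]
A ⊗ B =
  [7, 3]
  [1, 4]

Apply the min-plus product entry-by-entry:
  C[0][0] = min over k of (A[0][0] + B[0][0] = 10 + -3 = 7, A[0][1] + B[1][0] = 3 + 9 = 12) = 7 (attained at k = 0)
  C[0][1] = min over k of (A[0][0] + B[0][1] = 10 + 0 = 10, A[0][1] + B[1][1] = 3 + 0 = 3) = 3 (attained at k = 1)
  C[1][0] = min over k of (A[1][0] + B[0][0] = 4 + -3 = 1, A[1][1] + B[1][0] = 5 + 9 = 14) = 1 (attained at k = 0)
  C[1][1] = min over k of (A[1][0] + B[0][1] = 4 + 0 = 4, A[1][1] + B[1][1] = 5 + 0 = 5) = 4 (attained at k = 0)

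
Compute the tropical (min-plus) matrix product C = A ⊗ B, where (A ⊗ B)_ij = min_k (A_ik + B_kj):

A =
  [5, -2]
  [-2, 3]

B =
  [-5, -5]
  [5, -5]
A ⊗ B =
  [0, -7]
  [-7, -7]

Apply the min-plus product entry-by-entry:
  C[0][0] = min over k of (A[0][0] + B[0][0] = 5 + -5 = 0, A[0][1] + B[1][0] = -2 + 5 = 3) = 0 (attained at k = 0)
  C[0][1] = min over k of (A[0][0] + B[0][1] = 5 + -5 = 0, A[0][1] + B[1][1] = -2 + -5 = -7) = -7 (attained at k = 1)
  C[1][0] = min over k of (A[1][0] + B[0][0] = -2 + -5 = -7, A[1][1] + B[1][0] = 3 + 5 = 8) = -7 (attained at k = 0)
  C[1][1] = min over k of (A[1][0] + B[0][1] = -2 + -5 = -7, A[1][1] + B[1][1] = 3 + -5 = -2) = -7 (attained at k = 0)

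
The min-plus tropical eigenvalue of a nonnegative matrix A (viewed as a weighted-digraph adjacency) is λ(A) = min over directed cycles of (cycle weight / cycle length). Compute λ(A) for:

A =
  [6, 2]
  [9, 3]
λ(A) = 3

Enumerate directed cycles and compute their means (weight / length). Sample:
  cycle 0 → 0: weight = 6, length = 1, mean = 6/1 ≈ 6.000
  cycle 1 → 1: weight = 3, length = 1, mean = 3/1 ≈ 3.000
  cycle 0 → 1 → 0: weight = 11, length = 2, mean = 11/2 ≈ 5.500
  cycle 1 → 0 → 1: weight = 11, length = 2, mean = 11/2 ≈ 5.500
Minimum mean = 3.000, attained e.g. along the cycle 1 → 1 with weight 3 and length 1. So λ(A) = 3/1 = 3.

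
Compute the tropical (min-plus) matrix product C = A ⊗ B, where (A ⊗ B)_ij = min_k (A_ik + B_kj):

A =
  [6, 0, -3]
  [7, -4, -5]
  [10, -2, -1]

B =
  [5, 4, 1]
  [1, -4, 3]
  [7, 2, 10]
A ⊗ B =
  [1, -4, 3]
  [-3, -8, -1]
  [-1, -6, 1]

Apply the min-plus product entry-by-entry:
  C[0][0] = min over k of (A[0][0] + B[0][0] = 6 + 5 = 11, A[0][1] + B[1][0] = 0 + 1 = 1, A[0][2] + B[2][0] = -3 + 7 = 4) = 1 (attained at k = 1)
  C[0][1] = min over k of (A[0][0] + B[0][1] = 6 + 4 = 10, A[0][1] + B[1][1] = 0 + -4 = -4, A[0][2] + B[2][1] = -3 + 2 = -1) = -4 (attained at k = 1)
  C[0][2] = min over k of (A[0][0] + B[0][2] = 6 + 1 = 7, A[0][1] + B[1][2] = 0 + 3 = 3, A[0][2] + B[2][2] = -3 + 10 = 7) = 3 (attained at k = 1)
  C[1][0] = min over k of (A[1][0] + B[0][0] = 7 + 5 = 12, A[1][1] + B[1][0] = -4 + 1 = -3, A[1][2] + B[2][0] = -5 + 7 = 2) = -3 (attained at k = 1)
  C[1][1] = min over k of (A[1][0] + B[0][1] = 7 + 4 = 11, A[1][1] + B[1][1] = -4 + -4 = -8, A[1][2] + B[2][1] = -5 + 2 = -3) = -8 (attained at k = 1)
  C[1][2] = min over k of (A[1][0] + B[0][2] = 7 + 1 = 8, A[1][1] + B[1][2] = -4 + 3 = -1, A[1][2] + B[2][2] = -5 + 10 = 5) = -1 (attained at k = 1)
  C[2][0] = min over k of (A[2][0] + B[0][0] = 10 + 5 = 15, A[2][1] + B[1][0] = -2 + 1 = -1, A[2][2] + B[2][0] = -1 + 7 = 6) = -1 (attained at k = 1)
  C[2][1] = min over k of (A[2][0] + B[0][1] = 10 + 4 = 14, A[2][1] + B[1][1] = -2 + -4 = -6, A[2][2] + B[2][1] = -1 + 2 = 1) = -6 (attained at k = 1)
  C[2][2] = min over k of (A[2][0] + B[0][2] = 10 + 1 = 11, A[2][1] + B[1][2] = -2 + 3 = 1, A[2][2] + B[2][2] = -1 + 10 = 9) = 1 (attained at k = 1)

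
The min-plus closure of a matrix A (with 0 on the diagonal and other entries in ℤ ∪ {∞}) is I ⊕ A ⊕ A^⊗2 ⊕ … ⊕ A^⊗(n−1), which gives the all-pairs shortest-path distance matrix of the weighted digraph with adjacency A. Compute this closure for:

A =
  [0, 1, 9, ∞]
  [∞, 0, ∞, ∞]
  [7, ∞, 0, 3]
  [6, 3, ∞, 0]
Closure =
  [0, 1, 9, 12]
  [∞, 0, ∞, ∞]
  [7, 6, 0, 3]
  [6, 3, 15, 0]

This is the Floyd-Warshall all-pairs shortest-path computation. For each intermediate vertex k = 0, 1, …, 3, update dist[i][j] ← min(dist[i][j], dist[i][k] + dist[k][j]). The final matrix gives, for each (i, j), the minimum total weight of any directed path from i to j (possibly empty when i = j).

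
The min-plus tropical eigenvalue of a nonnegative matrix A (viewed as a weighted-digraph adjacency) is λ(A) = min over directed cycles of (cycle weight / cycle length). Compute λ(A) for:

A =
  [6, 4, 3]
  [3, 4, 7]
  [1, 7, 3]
λ(A) = 2

Enumerate directed cycles and compute their means (weight / length). Sample:
  cycle 0 → 0: weight = 6, length = 1, mean = 6/1 ≈ 6.000
  cycle 1 → 1: weight = 4, length = 1, mean = 4/1 ≈ 4.000
  cycle 2 → 2: weight = 3, length = 1, mean = 3/1 ≈ 3.000
  cycle 0 → 1 → 0: weight = 7, length = 2, mean = 7/2 ≈ 3.500
  cycle 0 → 2 → 0: weight = 4, length = 2, mean = 4/2 ≈ 2.000
  cycle 1 → 0 → 1: weight = 7, length = 2, mean = 7/2 ≈ 3.500
Minimum mean = 2.000, attained e.g. along the cycle 0 → 2 → 0 with weight 4 and length 2. So λ(A) = 4/2 = 2.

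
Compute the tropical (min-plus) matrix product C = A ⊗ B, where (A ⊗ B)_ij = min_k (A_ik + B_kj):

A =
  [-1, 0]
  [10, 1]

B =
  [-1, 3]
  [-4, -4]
A ⊗ B =
  [-4, -4]
  [-3, -3]

Apply the min-plus product entry-by-entry:
  C[0][0] = min over k of (A[0][0] + B[0][0] = -1 + -1 = -2, A[0][1] + B[1][0] = 0 + -4 = -4) = -4 (attained at k = 1)
  C[0][1] = min over k of (A[0][0] + B[0][1] = -1 + 3 = 2, A[0][1] + B[1][1] = 0 + -4 = -4) = -4 (attained at k = 1)
  C[1][0] = min over k of (A[1][0] + B[0][0] = 10 + -1 = 9, A[1][1] + B[1][0] = 1 + -4 = -3) = -3 (attained at k = 1)
  C[1][1] = min over k of (A[1][0] + B[0][1] = 10 + 3 = 13, A[1][1] + B[1][1] = 1 + -4 = -3) = -3 (attained at k = 1)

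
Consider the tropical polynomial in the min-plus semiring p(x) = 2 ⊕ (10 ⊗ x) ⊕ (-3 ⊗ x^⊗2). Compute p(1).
p(1) = -1

A tropical monomial a ⊗ x^⊗i evaluates to a + i · x. Evaluating each term at x = 1:
  Term 0 contributes 2 + 0 · 1 = 2
  Term 1 contributes 10 + 1 · 1 = 11
  Term 2 contributes -3 + 2 · 1 = -1
p(1) = ⊕ of these = min[2, 11, -1] = -1.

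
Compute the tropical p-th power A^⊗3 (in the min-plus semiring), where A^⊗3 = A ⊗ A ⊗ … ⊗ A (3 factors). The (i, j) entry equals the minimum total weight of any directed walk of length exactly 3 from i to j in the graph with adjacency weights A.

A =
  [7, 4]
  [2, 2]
A^⊗3 =
  [8, 8]
  [6, 6]

Each entry (A^⊗3)_ij equals the minimum over all length-3 walks i = v_0 → v_1 → … → v_3 = j of Σ_t A[v_t][v_{t+1}]. For example, for (i, j) = (0, 1) we minimise over 4 possible intermediate vertex sequences; the minimum is 8, attained along the walk 0 → 1 → 1 → 1.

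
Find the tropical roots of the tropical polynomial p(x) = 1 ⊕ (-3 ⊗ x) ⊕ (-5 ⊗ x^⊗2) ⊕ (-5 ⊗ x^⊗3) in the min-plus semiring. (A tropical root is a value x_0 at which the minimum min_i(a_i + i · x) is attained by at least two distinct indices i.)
Roots: {0, 2, 4}

Each tropical root is a break point of the lower envelope of the lines y = a_i + i · x (there are 4 lines, with slopes 0, 1, ..., 3). Only the lines that attain the minimum somewhere contribute to roots; other lines are dominated. Here the surviving (envelope) indices are i = 3, i = 2, i = 1, i = 0.
Intersections between consecutive envelope lines give the roots: for adjacent envelope indices i < j the intersection is x = (a_i − a_j) / (j − i). Reading off the sorted break points: {0, 2, 4}.
Verification: at each break x_0, at least two indices attain the minimum of min_i(a_i + i · x_0).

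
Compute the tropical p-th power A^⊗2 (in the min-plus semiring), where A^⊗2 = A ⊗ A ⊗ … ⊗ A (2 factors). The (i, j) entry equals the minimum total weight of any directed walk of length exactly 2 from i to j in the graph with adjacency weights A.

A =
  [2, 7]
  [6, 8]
A^⊗2 =
  [4, 9]
  [8, 13]

Each entry (A^⊗2)_ij equals the minimum over all length-2 walks i = v_0 → v_1 → … → v_2 = j of Σ_t A[v_t][v_{t+1}]. For example, for (i, j) = (0, 1) we minimise over 2 possible intermediate vertex sequences; the minimum is 9, attained along the walk 0 → 0 → 1.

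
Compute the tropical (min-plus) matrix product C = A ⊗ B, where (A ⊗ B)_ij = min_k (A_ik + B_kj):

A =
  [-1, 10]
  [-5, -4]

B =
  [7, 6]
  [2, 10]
A ⊗ B =
  [6, 5]
  [-2, 1]

Apply the min-plus product entry-by-entry:
  C[0][0] = min over k of (A[0][0] + B[0][0] = -1 + 7 = 6, A[0][1] + B[1][0] = 10 + 2 = 12) = 6 (attained at k = 0)
  C[0][1] = min over k of (A[0][0] + B[0][1] = -1 + 6 = 5, A[0][1] + B[1][1] = 10 + 10 = 20) = 5 (attained at k = 0)
  C[1][0] = min over k of (A[1][0] + B[0][0] = -5 + 7 = 2, A[1][1] + B[1][0] = -4 + 2 = -2) = -2 (attained at k = 1)
  C[1][1] = min over k of (A[1][0] + B[0][1] = -5 + 6 = 1, A[1][1] + B[1][1] = -4 + 10 = 6) = 1 (attained at k = 0)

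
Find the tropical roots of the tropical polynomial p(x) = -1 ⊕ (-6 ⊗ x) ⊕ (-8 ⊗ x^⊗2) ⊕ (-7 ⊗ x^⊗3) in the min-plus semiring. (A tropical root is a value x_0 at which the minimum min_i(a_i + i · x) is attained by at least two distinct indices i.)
Roots: {-1, 2, 5}

Each tropical root is a break point of the lower envelope of the lines y = a_i + i · x (there are 4 lines, with slopes 0, 1, ..., 3). Only the lines that attain the minimum somewhere contribute to roots; other lines are dominated. Here the surviving (envelope) indices are i = 3, i = 2, i = 1, i = 0.
Intersections between consecutive envelope lines give the roots: for adjacent envelope indices i < j the intersection is x = (a_i − a_j) / (j − i). Reading off the sorted break points: {-1, 2, 5}.
Verification: at each break x_0, at least two indices attain the minimum of min_i(a_i + i · x_0).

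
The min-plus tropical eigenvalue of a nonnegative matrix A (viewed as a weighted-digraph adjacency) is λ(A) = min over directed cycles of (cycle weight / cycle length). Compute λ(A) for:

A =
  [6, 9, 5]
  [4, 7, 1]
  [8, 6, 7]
λ(A) = 7/2

Enumerate directed cycles and compute their means (weight / length). Sample:
  cycle 0 → 0: weight = 6, length = 1, mean = 6/1 ≈ 6.000
  cycle 1 → 1: weight = 7, length = 1, mean = 7/1 ≈ 7.000
  cycle 2 → 2: weight = 7, length = 1, mean = 7/1 ≈ 7.000
  cycle 0 → 1 → 0: weight = 13, length = 2, mean = 13/2 ≈ 6.500
  cycle 0 → 2 → 0: weight = 13, length = 2, mean = 13/2 ≈ 6.500
  cycle 1 → 0 → 1: weight = 13, length = 2, mean = 13/2 ≈ 6.500
Minimum mean = 3.500, attained e.g. along the cycle 1 → 2 → 1 with weight 7 and length 2. So λ(A) = 7/2 = 7/2.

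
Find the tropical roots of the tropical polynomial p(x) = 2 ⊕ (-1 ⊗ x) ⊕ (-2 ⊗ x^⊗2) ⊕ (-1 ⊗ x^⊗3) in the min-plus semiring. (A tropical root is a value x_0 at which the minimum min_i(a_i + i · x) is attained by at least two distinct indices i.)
Roots: {-1, 1, 3}

Each tropical root is a break point of the lower envelope of the lines y = a_i + i · x (there are 4 lines, with slopes 0, 1, ..., 3). Only the lines that attain the minimum somewhere contribute to roots; other lines are dominated. Here the surviving (envelope) indices are i = 3, i = 2, i = 1, i = 0.
Intersections between consecutive envelope lines give the roots: for adjacent envelope indices i < j the intersection is x = (a_i − a_j) / (j − i). Reading off the sorted break points: {-1, 1, 3}.
Verification: at each break x_0, at least two indices attain the minimum of min_i(a_i + i · x_0).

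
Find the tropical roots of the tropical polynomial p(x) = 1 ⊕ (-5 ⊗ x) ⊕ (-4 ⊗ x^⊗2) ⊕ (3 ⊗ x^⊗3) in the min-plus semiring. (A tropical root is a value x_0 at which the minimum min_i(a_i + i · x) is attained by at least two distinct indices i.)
Roots: {-7, -1, 6}

Each tropical root is a break point of the lower envelope of the lines y = a_i + i · x (there are 4 lines, with slopes 0, 1, ..., 3). Only the lines that attain the minimum somewhere contribute to roots; other lines are dominated. Here the surviving (envelope) indices are i = 3, i = 2, i = 1, i = 0.
Intersections between consecutive envelope lines give the roots: for adjacent envelope indices i < j the intersection is x = (a_i − a_j) / (j − i). Reading off the sorted break points: {-7, -1, 6}.
Verification: at each break x_0, at least two indices attain the minimum of min_i(a_i + i · x_0).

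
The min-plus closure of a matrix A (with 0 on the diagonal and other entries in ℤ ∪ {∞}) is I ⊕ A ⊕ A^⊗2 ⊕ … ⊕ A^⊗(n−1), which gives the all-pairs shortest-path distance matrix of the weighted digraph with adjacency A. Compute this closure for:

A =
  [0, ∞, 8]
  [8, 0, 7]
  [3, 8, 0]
Closure =
  [0, 16, 8]
  [8, 0, 7]
  [3, 8, 0]

This is the Floyd-Warshall all-pairs shortest-path computation. For each intermediate vertex k = 0, 1, …, 2, update dist[i][j] ← min(dist[i][j], dist[i][k] + dist[k][j]). The final matrix gives, for each (i, j), the minimum total weight of any directed path from i to j (possibly empty when i = j).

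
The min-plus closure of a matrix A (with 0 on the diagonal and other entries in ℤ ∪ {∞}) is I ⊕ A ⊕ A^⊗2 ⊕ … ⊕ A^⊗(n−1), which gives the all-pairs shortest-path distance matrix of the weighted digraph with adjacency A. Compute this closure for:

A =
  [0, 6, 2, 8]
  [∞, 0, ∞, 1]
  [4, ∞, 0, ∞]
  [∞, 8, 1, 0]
Closure =
  [0, 6, 2, 7]
  [6, 0, 2, 1]
  [4, 10, 0, 11]
  [5, 8, 1, 0]

This is the Floyd-Warshall all-pairs shortest-path computation. For each intermediate vertex k = 0, 1, …, 3, update dist[i][j] ← min(dist[i][j], dist[i][k] + dist[k][j]). The final matrix gives, for each (i, j), the minimum total weight of any directed path from i to j (possibly empty when i = j).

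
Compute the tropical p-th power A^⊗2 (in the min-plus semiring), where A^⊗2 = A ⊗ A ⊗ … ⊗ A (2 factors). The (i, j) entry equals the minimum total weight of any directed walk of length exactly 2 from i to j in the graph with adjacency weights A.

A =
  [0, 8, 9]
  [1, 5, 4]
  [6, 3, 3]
A^⊗2 =
  [0, 8, 9]
  [1, 7, 7]
  [4, 6, 6]

Each entry (A^⊗2)_ij equals the minimum over all length-2 walks i = v_0 → v_1 → … → v_2 = j of Σ_t A[v_t][v_{t+1}]. For example, for (i, j) = (0, 2) we minimise over 3 possible intermediate vertex sequences; the minimum is 9, attained along the walk 0 → 0 → 2.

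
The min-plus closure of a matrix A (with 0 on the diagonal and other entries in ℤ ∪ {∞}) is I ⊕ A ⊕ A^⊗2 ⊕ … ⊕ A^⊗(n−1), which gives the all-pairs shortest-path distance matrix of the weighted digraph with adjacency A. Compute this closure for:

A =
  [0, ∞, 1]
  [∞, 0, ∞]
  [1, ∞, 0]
Closure =
  [0, ∞, 1]
  [∞, 0, ∞]
  [1, ∞, 0]

This is the Floyd-Warshall all-pairs shortest-path computation. For each intermediate vertex k = 0, 1, …, 2, update dist[i][j] ← min(dist[i][j], dist[i][k] + dist[k][j]). The final matrix gives, for each (i, j), the minimum total weight of any directed path from i to j (possibly empty when i = j).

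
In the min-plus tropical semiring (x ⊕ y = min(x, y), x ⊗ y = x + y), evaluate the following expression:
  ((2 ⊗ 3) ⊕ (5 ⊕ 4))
((2 ⊗ 3) ⊕ (5 ⊕ 4)) = 4

Expand innermost to outermost. Recall ⊕ takes the minimum of its arguments and ⊗ takes their sum. Working out the expression ((2 ⊗ 3) ⊕ (5 ⊕ 4)) gives 4.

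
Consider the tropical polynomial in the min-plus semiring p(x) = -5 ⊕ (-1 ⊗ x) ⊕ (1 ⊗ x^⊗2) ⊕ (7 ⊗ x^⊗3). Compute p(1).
p(1) = -5

A tropical monomial a ⊗ x^⊗i evaluates to a + i · x. Evaluating each term at x = 1:
  Term 0 contributes -5 + 0 · 1 = -5
  Term 1 contributes -1 + 1 · 1 = 0
  Term 2 contributes 1 + 2 · 1 = 3
  Term 3 contributes 7 + 3 · 1 = 10
p(1) = ⊕ of these = min[-5, 0, 3, 10] = -5.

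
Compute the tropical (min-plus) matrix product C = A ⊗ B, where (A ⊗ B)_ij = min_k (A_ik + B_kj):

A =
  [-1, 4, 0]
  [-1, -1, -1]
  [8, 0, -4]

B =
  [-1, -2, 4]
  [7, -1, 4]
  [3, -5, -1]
A ⊗ B =
  [-2, -5, -1]
  [-2, -6, -2]
  [-1, -9, -5]

Apply the min-plus product entry-by-entry:
  C[0][0] = min over k of (A[0][0] + B[0][0] = -1 + -1 = -2, A[0][1] + B[1][0] = 4 + 7 = 11, A[0][2] + B[2][0] = 0 + 3 = 3) = -2 (attained at k = 0)
  C[0][1] = min over k of (A[0][0] + B[0][1] = -1 + -2 = -3, A[0][1] + B[1][1] = 4 + -1 = 3, A[0][2] + B[2][1] = 0 + -5 = -5) = -5 (attained at k = 2)
  C[0][2] = min over k of (A[0][0] + B[0][2] = -1 + 4 = 3, A[0][1] + B[1][2] = 4 + 4 = 8, A[0][2] + B[2][2] = 0 + -1 = -1) = -1 (attained at k = 2)
  C[1][0] = min over k of (A[1][0] + B[0][0] = -1 + -1 = -2, A[1][1] + B[1][0] = -1 + 7 = 6, A[1][2] + B[2][0] = -1 + 3 = 2) = -2 (attained at k = 0)
  C[1][1] = min over k of (A[1][0] + B[0][1] = -1 + -2 = -3, A[1][1] + B[1][1] = -1 + -1 = -2, A[1][2] + B[2][1] = -1 + -5 = -6) = -6 (attained at k = 2)
  C[1][2] = min over k of (A[1][0] + B[0][2] = -1 + 4 = 3, A[1][1] + B[1][2] = -1 + 4 = 3, A[1][2] + B[2][2] = -1 + -1 = -2) = -2 (attained at k = 2)
  C[2][0] = min over k of (A[2][0] + B[0][0] = 8 + -1 = 7, A[2][1] + B[1][0] = 0 + 7 = 7, A[2][2] + B[2][0] = -4 + 3 = -1) = -1 (attained at k = 2)
  C[2][1] = min over k of (A[2][0] + B[0][1] = 8 + -2 = 6, A[2][1] + B[1][1] = 0 + -1 = -1, A[2][2] + B[2][1] = -4 + -5 = -9) = -9 (attained at k = 2)
  C[2][2] = min over k of (A[2][0] + B[0][2] = 8 + 4 = 12, A[2][1] + B[1][2] = 0 + 4 = 4, A[2][2] + B[2][2] = -4 + -1 = -5) = -5 (attained at k = 2)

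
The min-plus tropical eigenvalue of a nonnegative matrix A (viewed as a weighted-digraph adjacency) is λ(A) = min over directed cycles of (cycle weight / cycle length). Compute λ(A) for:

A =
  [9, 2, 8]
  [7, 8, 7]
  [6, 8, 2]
λ(A) = 2

Enumerate directed cycles and compute their means (weight / length). Sample:
  cycle 0 → 0: weight = 9, length = 1, mean = 9/1 ≈ 9.000
  cycle 1 → 1: weight = 8, length = 1, mean = 8/1 ≈ 8.000
  cycle 2 → 2: weight = 2, length = 1, mean = 2/1 ≈ 2.000
  cycle 0 → 1 → 0: weight = 9, length = 2, mean = 9/2 ≈ 4.500
  cycle 0 → 2 → 0: weight = 14, length = 2, mean = 14/2 ≈ 7.000
  cycle 1 → 0 → 1: weight = 9, length = 2, mean = 9/2 ≈ 4.500
Minimum mean = 2.000, attained e.g. along the cycle 2 → 2 with weight 2 and length 1. So λ(A) = 2/1 = 2.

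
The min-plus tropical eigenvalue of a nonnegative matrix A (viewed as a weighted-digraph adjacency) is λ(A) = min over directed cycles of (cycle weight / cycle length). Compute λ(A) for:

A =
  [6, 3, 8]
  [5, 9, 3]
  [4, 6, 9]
λ(A) = 10/3

Enumerate directed cycles and compute their means (weight / length). Sample:
  cycle 0 → 0: weight = 6, length = 1, mean = 6/1 ≈ 6.000
  cycle 1 → 1: weight = 9, length = 1, mean = 9/1 ≈ 9.000
  cycle 2 → 2: weight = 9, length = 1, mean = 9/1 ≈ 9.000
  cycle 0 → 1 → 0: weight = 8, length = 2, mean = 8/2 ≈ 4.000
  cycle 0 → 2 → 0: weight = 12, length = 2, mean = 12/2 ≈ 6.000
  cycle 1 → 0 → 1: weight = 8, length = 2, mean = 8/2 ≈ 4.000
Minimum mean = 3.333, attained e.g. along the cycle 0 → 1 → 2 → 0 with weight 10 and length 3. So λ(A) = 10/3 = 10/3.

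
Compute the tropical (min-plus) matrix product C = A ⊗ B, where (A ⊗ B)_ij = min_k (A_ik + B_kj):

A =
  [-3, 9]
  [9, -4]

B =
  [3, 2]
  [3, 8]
A ⊗ B =
  [0, -1]
  [-1, 4]

Apply the min-plus product entry-by-entry:
  C[0][0] = min over k of (A[0][0] + B[0][0] = -3 + 3 = 0, A[0][1] + B[1][0] = 9 + 3 = 12) = 0 (attained at k = 0)
  C[0][1] = min over k of (A[0][0] + B[0][1] = -3 + 2 = -1, A[0][1] + B[1][1] = 9 + 8 = 17) = -1 (attained at k = 0)
  C[1][0] = min over k of (A[1][0] + B[0][0] = 9 + 3 = 12, A[1][1] + B[1][0] = -4 + 3 = -1) = -1 (attained at k = 1)
  C[1][1] = min over k of (A[1][0] + B[0][1] = 9 + 2 = 11, A[1][1] + B[1][1] = -4 + 8 = 4) = 4 (attained at k = 1)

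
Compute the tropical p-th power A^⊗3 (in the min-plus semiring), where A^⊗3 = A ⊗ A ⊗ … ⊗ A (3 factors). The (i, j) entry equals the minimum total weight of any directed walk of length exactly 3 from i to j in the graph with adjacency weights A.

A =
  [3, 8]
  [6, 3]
A^⊗3 =
  [9, 14]
  [12, 9]

Each entry (A^⊗3)_ij equals the minimum over all length-3 walks i = v_0 → v_1 → … → v_3 = j of Σ_t A[v_t][v_{t+1}]. For example, for (i, j) = (0, 1) we minimise over 4 possible intermediate vertex sequences; the minimum is 14, attained along the walk 0 → 0 → 0 → 1.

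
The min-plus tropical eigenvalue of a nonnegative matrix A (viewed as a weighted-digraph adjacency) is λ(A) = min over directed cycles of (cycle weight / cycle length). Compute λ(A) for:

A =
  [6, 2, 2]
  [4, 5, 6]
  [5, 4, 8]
λ(A) = 3

Enumerate directed cycles and compute their means (weight / length). Sample:
  cycle 0 → 0: weight = 6, length = 1, mean = 6/1 ≈ 6.000
  cycle 1 → 1: weight = 5, length = 1, mean = 5/1 ≈ 5.000
  cycle 2 → 2: weight = 8, length = 1, mean = 8/1 ≈ 8.000
  cycle 0 → 1 → 0: weight = 6, length = 2, mean = 6/2 ≈ 3.000
  cycle 0 → 2 → 0: weight = 7, length = 2, mean = 7/2 ≈ 3.500
  cycle 1 → 0 → 1: weight = 6, length = 2, mean = 6/2 ≈ 3.000
Minimum mean = 3.000, attained e.g. along the cycle 0 → 1 → 0 with weight 6 and length 2. So λ(A) = 6/2 = 3.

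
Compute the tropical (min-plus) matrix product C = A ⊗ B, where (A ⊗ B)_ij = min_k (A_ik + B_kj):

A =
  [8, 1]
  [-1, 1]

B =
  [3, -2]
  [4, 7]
A ⊗ B =
  [5, 6]
  [2, -3]

Apply the min-plus product entry-by-entry:
  C[0][0] = min over k of (A[0][0] + B[0][0] = 8 + 3 = 11, A[0][1] + B[1][0] = 1 + 4 = 5) = 5 (attained at k = 1)
  C[0][1] = min over k of (A[0][0] + B[0][1] = 8 + -2 = 6, A[0][1] + B[1][1] = 1 + 7 = 8) = 6 (attained at k = 0)
  C[1][0] = min over k of (A[1][0] + B[0][0] = -1 + 3 = 2, A[1][1] + B[1][0] = 1 + 4 = 5) = 2 (attained at k = 0)
  C[1][1] = min over k of (A[1][0] + B[0][1] = -1 + -2 = -3, A[1][1] + B[1][1] = 1 + 7 = 8) = -3 (attained at k = 0)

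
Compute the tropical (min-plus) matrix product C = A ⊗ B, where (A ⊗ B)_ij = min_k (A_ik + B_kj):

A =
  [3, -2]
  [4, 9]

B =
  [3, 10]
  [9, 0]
A ⊗ B =
  [6, -2]
  [7, 9]

Apply the min-plus product entry-by-entry:
  C[0][0] = min over k of (A[0][0] + B[0][0] = 3 + 3 = 6, A[0][1] + B[1][0] = -2 + 9 = 7) = 6 (attained at k = 0)
  C[0][1] = min over k of (A[0][0] + B[0][1] = 3 + 10 = 13, A[0][1] + B[1][1] = -2 + 0 = -2) = -2 (attained at k = 1)
  C[1][0] = min over k of (A[1][0] + B[0][0] = 4 + 3 = 7, A[1][1] + B[1][0] = 9 + 9 = 18) = 7 (attained at k = 0)
  C[1][1] = min over k of (A[1][0] + B[0][1] = 4 + 10 = 14, A[1][1] + B[1][1] = 9 + 0 = 9) = 9 (attained at k = 1)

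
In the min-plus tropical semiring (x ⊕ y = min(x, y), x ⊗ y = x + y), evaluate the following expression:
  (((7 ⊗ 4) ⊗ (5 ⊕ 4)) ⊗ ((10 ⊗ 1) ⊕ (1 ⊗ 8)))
(((7 ⊗ 4) ⊗ (5 ⊕ 4)) ⊗ ((10 ⊗ 1) ⊕ (1 ⊗ 8))) = 24

Expand innermost to outermost. Recall ⊕ takes the minimum of its arguments and ⊗ takes their sum. Working out the expression (((7 ⊗ 4) ⊗ (5 ⊕ 4)) ⊗ ((10 ⊗ 1) ⊕ (1 ⊗ 8))) gives 24.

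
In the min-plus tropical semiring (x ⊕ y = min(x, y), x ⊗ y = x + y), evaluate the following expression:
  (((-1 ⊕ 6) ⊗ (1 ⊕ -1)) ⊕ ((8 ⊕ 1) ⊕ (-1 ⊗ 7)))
(((-1 ⊕ 6) ⊗ (1 ⊕ -1)) ⊕ ((8 ⊕ 1) ⊕ (-1 ⊗ 7))) = -2

Expand innermost to outermost. Recall ⊕ takes the minimum of its arguments and ⊗ takes their sum. Working out the expression (((-1 ⊕ 6) ⊗ (1 ⊕ -1)) ⊕ ((8 ⊕ 1) ⊕ (-1 ⊗ 7))) gives -2.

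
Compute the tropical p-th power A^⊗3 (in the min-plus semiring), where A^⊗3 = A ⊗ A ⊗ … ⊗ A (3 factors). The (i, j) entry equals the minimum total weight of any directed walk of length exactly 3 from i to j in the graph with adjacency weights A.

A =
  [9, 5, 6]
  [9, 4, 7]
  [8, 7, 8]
A^⊗3 =
  [18, 13, 16]
  [17, 12, 15]
  [20, 15, 18]

Each entry (A^⊗3)_ij equals the minimum over all length-3 walks i = v_0 → v_1 → … → v_3 = j of Σ_t A[v_t][v_{t+1}]. For example, for (i, j) = (0, 2) we minimise over 9 possible intermediate vertex sequences; the minimum is 16, attained along the walk 0 → 1 → 1 → 2.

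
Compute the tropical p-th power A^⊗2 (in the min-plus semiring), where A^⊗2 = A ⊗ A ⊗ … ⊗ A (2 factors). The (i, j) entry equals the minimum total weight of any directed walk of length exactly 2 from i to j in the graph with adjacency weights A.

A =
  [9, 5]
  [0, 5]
A^⊗2 =
  [5, 10]
  [5, 5]

Each entry (A^⊗2)_ij equals the minimum over all length-2 walks i = v_0 → v_1 → … → v_2 = j of Σ_t A[v_t][v_{t+1}]. For example, for (i, j) = (0, 1) we minimise over 2 possible intermediate vertex sequences; the minimum is 10, attained along the walk 0 → 1 → 1.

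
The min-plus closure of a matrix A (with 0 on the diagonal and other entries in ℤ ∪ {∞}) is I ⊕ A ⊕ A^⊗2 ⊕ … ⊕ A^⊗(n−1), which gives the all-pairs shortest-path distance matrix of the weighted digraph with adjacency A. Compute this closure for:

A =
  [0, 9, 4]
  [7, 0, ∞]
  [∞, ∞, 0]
Closure =
  [0, 9, 4]
  [7, 0, 11]
  [∞, ∞, 0]

This is the Floyd-Warshall all-pairs shortest-path computation. For each intermediate vertex k = 0, 1, …, 2, update dist[i][j] ← min(dist[i][j], dist[i][k] + dist[k][j]). The final matrix gives, for each (i, j), the minimum total weight of any directed path from i to j (possibly empty when i = j).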